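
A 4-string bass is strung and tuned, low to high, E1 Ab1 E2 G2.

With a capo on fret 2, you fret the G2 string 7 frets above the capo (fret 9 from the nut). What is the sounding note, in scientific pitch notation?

E3

The capo raises the open G2 by 2 semitones to A2; fretting 7 more gives G2 + 2 + 7 = G2 + 9 semitones = E3.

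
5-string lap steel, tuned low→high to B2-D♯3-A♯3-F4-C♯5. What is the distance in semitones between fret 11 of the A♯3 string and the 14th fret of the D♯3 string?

A♯3 at fret 11 → A4 (MIDI 69); D♯3 at fret 14 → F4 (MIDI 65).
69 − 65 = 4, so the two pitches are 4 semitones apart, with A4 the higher.

4 semitones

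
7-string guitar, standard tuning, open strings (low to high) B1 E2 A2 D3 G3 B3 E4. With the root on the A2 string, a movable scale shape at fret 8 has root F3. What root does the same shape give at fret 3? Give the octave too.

C3

Moving from fret 8 to fret 3 shifts the root by -5 semitones.
F3 down 5 semitones is C3.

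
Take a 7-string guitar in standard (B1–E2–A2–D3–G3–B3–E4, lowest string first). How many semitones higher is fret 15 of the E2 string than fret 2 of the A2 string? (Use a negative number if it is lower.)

8 semitones

E2 at fret 15 → G3 (MIDI 55); A2 at fret 2 → B2 (MIDI 47).
55 − 47 = 8, so the two pitches are 8 semitones apart.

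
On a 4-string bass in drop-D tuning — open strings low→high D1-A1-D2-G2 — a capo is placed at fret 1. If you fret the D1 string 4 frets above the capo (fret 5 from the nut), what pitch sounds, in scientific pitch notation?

The capo raises the open D1 by 1 semitone to D#1; fretting 4 more gives D1 + 1 + 4 = D1 + 5 semitones = G1.

G1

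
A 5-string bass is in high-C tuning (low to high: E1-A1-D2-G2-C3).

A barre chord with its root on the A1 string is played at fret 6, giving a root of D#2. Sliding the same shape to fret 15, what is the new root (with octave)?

C3

Moving from fret 6 to fret 15 shifts the root by 9 semitones.
D#2 up 9 semitones is C3.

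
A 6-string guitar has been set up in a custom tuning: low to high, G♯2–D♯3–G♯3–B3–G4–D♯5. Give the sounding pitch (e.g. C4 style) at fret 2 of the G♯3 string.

A♯3

Each fret is one semitone, so G♯3 + 2 = A♯3.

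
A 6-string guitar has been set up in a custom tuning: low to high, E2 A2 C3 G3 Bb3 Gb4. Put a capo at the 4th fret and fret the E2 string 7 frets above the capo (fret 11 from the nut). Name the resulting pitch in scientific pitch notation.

Eb3

The capo raises the open E2 by 4 semitones to Ab2; fretting 7 more gives E2 + 4 + 7 = E2 + 11 semitones = Eb3.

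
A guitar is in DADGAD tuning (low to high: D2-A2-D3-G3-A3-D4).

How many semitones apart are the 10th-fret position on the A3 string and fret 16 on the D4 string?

A3 at fret 10 → G4 (MIDI 67); D4 at fret 16 → F#5 (MIDI 78).
67 − 78 = -11, so the two pitches are 11 semitones apart, with F#5 the higher.

11 semitones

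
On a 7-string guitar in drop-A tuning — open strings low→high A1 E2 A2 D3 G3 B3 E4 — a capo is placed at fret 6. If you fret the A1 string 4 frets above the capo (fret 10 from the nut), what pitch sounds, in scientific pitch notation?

G2

The capo raises the open A1 by 6 semitones to D♯2; fretting 4 more gives A1 + 6 + 4 = A1 + 10 semitones = G2.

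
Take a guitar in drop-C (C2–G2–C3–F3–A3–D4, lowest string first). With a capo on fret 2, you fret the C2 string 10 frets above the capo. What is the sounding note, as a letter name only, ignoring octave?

C

The capo raises the open C2 by 2 semitones to D2; fretting 10 more gives C2 + 2 + 10 = C2 + 12 semitones, landing on C.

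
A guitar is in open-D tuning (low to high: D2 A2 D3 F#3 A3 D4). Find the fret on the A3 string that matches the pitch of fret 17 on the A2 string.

5

Fret 17 on A2 is MIDI 45 + 17 = 62 (D4). On the A3 string (open MIDI 57), that pitch is 62 − 57 = fret 5.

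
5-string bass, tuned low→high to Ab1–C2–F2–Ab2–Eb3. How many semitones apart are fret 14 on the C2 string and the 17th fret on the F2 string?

C2 at fret 14 → D3 (MIDI 50); F2 at fret 17 → Bb3 (MIDI 58).
50 − 58 = -8, so the two pitches are 8 semitones apart, with Bb3 the higher.

8 semitones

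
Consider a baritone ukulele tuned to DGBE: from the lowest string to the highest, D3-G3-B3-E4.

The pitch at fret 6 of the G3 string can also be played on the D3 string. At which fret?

11

Fret 6 on G3 is MIDI 55 + 6 = 61 (C♯4). On the D3 string (open MIDI 50), that pitch is 61 − 50 = fret 11.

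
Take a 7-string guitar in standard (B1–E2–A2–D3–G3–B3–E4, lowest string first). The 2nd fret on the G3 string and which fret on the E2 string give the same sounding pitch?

G3 at fret 2 is G3 + 2 semitones = A3.
The open E2 string is 15 semitones below the open G3, so the same pitch on the E2 string lies at fret 2 + 15 = 17.

17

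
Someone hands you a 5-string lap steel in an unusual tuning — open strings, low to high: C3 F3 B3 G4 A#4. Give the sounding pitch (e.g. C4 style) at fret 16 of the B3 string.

Each fret is one semitone, so B3 + 16 = D#5.

D#5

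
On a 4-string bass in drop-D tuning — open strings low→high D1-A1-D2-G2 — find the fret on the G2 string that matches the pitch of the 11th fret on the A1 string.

A1 at fret 11 is A1 + 11 semitones = G#2.
The open G2 string is 10 semitones above the open A1, so the same pitch on the G2 string lies at fret 11 − 10 = 1.

1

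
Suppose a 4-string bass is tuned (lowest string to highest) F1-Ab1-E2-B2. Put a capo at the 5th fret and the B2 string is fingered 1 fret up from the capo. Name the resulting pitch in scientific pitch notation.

F3

The capo raises the open B2 by 5 semitones to E3; fretting 1 more gives B2 + 5 + 1 = B2 + 6 semitones = F3.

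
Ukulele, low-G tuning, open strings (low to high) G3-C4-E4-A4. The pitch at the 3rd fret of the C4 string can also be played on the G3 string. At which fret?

8

C4 at fret 3 is C4 + 3 semitones = D#4.
The open G3 string is 5 semitones below the open C4, so the same pitch on the G3 string lies at fret 3 + 5 = 8.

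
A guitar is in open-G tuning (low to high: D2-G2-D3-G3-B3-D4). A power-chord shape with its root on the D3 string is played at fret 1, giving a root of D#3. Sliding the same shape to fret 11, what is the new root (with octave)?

C#4

Moving from fret 1 to fret 11 shifts the root by 10 semitones.
D#3 up 10 semitones is C#4.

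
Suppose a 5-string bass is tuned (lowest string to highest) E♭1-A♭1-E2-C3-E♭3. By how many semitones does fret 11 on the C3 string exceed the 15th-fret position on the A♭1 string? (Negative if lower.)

12 semitones

C3 at fret 11 → B3 (MIDI 59); A♭1 at fret 15 → B2 (MIDI 47).
59 − 47 = 12, so the two pitches are 12 semitones apart.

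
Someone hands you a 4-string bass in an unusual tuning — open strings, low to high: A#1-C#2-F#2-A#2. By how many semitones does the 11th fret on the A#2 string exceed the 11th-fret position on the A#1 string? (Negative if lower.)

12 semitones

A#2 at fret 11 → A3 (MIDI 57); A#1 at fret 11 → A2 (MIDI 45).
57 − 45 = 12, so the two pitches are 12 semitones apart.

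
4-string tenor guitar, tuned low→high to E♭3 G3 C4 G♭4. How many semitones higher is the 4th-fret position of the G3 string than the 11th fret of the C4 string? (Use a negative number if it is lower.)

-12 semitones

G3 at fret 4 → B3 (MIDI 59); C4 at fret 11 → B4 (MIDI 71).
59 − 71 = -12, so the two pitches are 12 semitones apart.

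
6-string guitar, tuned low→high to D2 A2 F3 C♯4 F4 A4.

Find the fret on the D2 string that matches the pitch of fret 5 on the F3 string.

Fret 5 on F3 is MIDI 53 + 5 = 58 (A♯3). On the D2 string (open MIDI 38), that pitch is 58 − 38 = fret 20.

20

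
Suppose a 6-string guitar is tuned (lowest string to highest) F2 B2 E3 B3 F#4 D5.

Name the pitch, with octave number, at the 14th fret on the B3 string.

C#5

Each fret is one semitone, so B3 + 14 = C#5.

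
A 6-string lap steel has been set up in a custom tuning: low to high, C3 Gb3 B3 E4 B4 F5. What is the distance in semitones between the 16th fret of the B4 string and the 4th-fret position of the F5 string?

B4 at fret 16 → Eb6 (MIDI 87); F5 at fret 4 → A5 (MIDI 81).
87 − 81 = 6, so the two pitches are 6 semitones apart, with Eb6 the higher.

6 semitones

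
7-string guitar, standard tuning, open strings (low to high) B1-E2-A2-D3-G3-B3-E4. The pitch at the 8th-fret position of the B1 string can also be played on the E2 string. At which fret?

B1 at fret 8 is B1 + 8 semitones = G2.
The open E2 string is 5 semitones above the open B1, so the same pitch on the E2 string lies at fret 8 − 5 = 3.

3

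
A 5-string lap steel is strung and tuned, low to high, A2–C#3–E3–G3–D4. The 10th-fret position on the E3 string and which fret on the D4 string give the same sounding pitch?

E3 at fret 10 is E3 + 10 semitones = D4.
The open D4 string is 10 semitones above the open E3, so the same pitch on the D4 string lies at fret 10 − 10 = 0.

0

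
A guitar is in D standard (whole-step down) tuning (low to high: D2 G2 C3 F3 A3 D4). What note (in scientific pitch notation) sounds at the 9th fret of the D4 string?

B4

Each fret is one semitone, so D4 + 9 = B4.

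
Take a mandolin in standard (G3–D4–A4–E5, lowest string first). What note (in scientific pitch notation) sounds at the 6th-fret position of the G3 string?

C#4

G3 is MIDI 55. Adding 6 gives 61, which is C#4.
(Equivalently spelled Db4.)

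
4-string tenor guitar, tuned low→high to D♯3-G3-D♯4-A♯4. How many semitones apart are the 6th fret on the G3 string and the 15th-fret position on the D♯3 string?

5 semitones

G3 at fret 6 → C♯4 (MIDI 61); D♯3 at fret 15 → F♯4 (MIDI 66).
61 − 66 = -5, so the two pitches are 5 semitones apart, with F♯4 the higher.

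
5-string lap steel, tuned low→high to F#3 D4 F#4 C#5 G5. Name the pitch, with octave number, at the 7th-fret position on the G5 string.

Each fret is one semitone, so G5 + 7 = D6.

D6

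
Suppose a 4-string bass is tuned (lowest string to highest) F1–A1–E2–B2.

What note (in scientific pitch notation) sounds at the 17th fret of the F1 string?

F1 is MIDI 29. Adding 17 gives 46, which is A♯2.

A♯2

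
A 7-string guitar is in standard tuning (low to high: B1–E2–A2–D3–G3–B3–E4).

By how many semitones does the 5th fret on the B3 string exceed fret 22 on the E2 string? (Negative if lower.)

B3 at fret 5 → E4 (MIDI 64); E2 at fret 22 → D4 (MIDI 62).
64 − 62 = 2, so the two pitches are 2 semitones apart.

2 semitones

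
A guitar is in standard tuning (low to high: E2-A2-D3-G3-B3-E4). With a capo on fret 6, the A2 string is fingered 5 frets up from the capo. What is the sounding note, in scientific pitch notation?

The capo raises the open A2 by 6 semitones to D#3; fretting 5 more gives A2 + 6 + 5 = A2 + 11 semitones = G#3.

G#3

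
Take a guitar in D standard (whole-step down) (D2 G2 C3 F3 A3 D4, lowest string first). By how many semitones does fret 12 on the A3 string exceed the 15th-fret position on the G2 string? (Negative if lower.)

A3 at fret 12 → A4 (MIDI 69); G2 at fret 15 → A♯3 (MIDI 58).
69 − 58 = 11, so the two pitches are 11 semitones apart.

11 semitones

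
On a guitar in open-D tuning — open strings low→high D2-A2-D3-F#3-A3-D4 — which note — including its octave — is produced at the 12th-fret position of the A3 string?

Each fret is one semitone, so A3 + 12 = A4.

A4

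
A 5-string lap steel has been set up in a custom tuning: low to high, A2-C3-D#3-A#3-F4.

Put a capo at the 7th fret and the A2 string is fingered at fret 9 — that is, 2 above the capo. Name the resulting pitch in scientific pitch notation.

F#3

The capo raises the open A2 by 7 semitones to E3; fretting 2 more gives A2 + 7 + 2 = A2 + 9 semitones = F#3.
(Also written Gb.)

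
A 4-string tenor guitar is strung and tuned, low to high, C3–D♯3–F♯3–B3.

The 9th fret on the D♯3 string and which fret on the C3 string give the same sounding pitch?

12

Fret 9 on D♯3 is MIDI 51 + 9 = 60 (C4). On the C3 string (open MIDI 48), that pitch is 60 − 48 = fret 12.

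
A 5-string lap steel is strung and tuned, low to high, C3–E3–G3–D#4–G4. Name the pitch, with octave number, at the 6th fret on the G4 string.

The open G4 string plus 6 semitones: G–G#–A–A#–B–C–C#.
The walk passes from B into C once, so the octave number goes from 4 to 5.
(Equivalently spelled Db5.)

C#5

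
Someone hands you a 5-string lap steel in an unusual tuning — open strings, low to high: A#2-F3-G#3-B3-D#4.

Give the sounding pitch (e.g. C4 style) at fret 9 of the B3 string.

Each fret is one semitone, so B3 + 9 = G#4.
(Equivalently spelled Ab4.)

G#4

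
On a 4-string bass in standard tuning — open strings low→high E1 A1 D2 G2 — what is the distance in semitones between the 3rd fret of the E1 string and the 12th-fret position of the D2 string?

19 semitones

E1 at fret 3 → G1 (MIDI 31); D2 at fret 12 → D3 (MIDI 50).
31 − 50 = -19, so the two pitches are 19 semitones apart, with D3 the higher.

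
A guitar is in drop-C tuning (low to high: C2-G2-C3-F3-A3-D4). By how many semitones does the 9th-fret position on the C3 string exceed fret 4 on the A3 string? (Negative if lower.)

C3 at fret 9 → A3 (MIDI 57); A3 at fret 4 → C#4 (MIDI 61).
57 − 61 = -4, so the two pitches are 4 semitones apart.

-4 semitones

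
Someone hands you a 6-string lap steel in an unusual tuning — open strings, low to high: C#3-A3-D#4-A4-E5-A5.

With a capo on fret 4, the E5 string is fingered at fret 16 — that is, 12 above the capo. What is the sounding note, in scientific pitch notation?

G#6

The capo raises the open E5 by 4 semitones to G#5; fretting 12 more gives E5 + 4 + 12 = E5 + 16 semitones = G#6.
(Also written Ab.)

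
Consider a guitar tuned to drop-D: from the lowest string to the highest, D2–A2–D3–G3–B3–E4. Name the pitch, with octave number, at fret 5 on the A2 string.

D3

The open A2 string plus 5 semitones: A–A#–B–C–C#–D.
The walk passes from B into C once, so the octave number goes from 2 to 3.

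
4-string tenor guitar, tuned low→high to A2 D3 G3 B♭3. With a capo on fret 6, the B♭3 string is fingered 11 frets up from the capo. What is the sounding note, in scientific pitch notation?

E♭5

The capo raises the open B♭3 by 6 semitones to E4; fretting 11 more gives B♭3 + 6 + 11 = B♭3 + 17 semitones = E♭5.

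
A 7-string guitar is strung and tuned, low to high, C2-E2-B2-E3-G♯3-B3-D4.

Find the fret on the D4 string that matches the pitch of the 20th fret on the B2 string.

5

Fret 20 on B2 is MIDI 47 + 20 = 67 (G4). On the D4 string (open MIDI 62), that pitch is 67 − 62 = fret 5.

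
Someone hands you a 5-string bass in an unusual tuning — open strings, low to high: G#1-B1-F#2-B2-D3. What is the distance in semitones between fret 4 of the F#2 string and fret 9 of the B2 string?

F#2 at fret 4 → A#2 (MIDI 46); B2 at fret 9 → G#3 (MIDI 56).
46 − 56 = -10, so the two pitches are 10 semitones apart, with G#3 the higher.

10 semitones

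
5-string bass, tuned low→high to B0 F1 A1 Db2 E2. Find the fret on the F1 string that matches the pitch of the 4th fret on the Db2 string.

Db2 at fret 4 is Db2 + 4 semitones = F2.
The open F1 string is 8 semitones below the open Db2, so the same pitch on the F1 string lies at fret 4 + 8 = 12.

12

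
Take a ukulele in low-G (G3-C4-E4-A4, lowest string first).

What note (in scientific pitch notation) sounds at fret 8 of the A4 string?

F5

A4 is MIDI 69. Adding 8 gives 77, which is F5.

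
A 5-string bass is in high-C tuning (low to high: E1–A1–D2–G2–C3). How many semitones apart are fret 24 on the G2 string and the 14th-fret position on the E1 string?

G2 at fret 24 → G4 (MIDI 67); E1 at fret 14 → F#2 (MIDI 42).
67 − 42 = 25, so the two pitches are 25 semitones apart, with G4 the higher.

25 semitones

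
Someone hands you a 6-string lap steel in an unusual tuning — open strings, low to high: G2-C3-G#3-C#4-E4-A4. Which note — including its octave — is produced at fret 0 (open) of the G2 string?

G2

Fret 0 is the open string itself, so the pitch is just G2.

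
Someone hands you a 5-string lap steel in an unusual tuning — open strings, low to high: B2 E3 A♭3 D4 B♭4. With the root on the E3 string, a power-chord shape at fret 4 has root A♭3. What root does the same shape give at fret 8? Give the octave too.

C4

Moving from fret 4 to fret 8 shifts the root by 4 semitones.
A♭3 up 4 semitones is C4.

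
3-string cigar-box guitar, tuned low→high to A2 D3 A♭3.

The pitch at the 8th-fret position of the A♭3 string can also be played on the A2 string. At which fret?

A♭3 at fret 8 is A♭3 + 8 semitones = E4.
The open A2 string is 11 semitones below the open A♭3, so the same pitch on the A2 string lies at fret 8 + 11 = 19.

19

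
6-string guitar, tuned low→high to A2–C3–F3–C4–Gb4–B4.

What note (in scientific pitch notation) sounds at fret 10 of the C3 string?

Bb3

C3 is MIDI 48. Adding 10 gives 58, which is Bb3.
(Equivalently spelled A#3.)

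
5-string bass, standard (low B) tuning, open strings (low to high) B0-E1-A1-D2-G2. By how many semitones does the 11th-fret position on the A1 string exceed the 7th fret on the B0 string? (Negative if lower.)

A1 at fret 11 → G♯2 (MIDI 44); B0 at fret 7 → F♯1 (MIDI 30).
44 − 30 = 14, so the two pitches are 14 semitones apart.

14 semitones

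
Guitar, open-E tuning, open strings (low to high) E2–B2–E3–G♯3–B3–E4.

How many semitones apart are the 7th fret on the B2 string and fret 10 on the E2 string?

4 semitones

B2 at fret 7 → F♯3 (MIDI 54); E2 at fret 10 → D3 (MIDI 50).
54 − 50 = 4, so the two pitches are 4 semitones apart, with F♯3 the higher.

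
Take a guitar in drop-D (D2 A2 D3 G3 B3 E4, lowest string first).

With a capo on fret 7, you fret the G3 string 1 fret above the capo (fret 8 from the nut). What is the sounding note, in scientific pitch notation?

The capo raises the open G3 by 7 semitones to D4; fretting 1 more gives G3 + 7 + 1 = G3 + 8 semitones = D#4.

D#4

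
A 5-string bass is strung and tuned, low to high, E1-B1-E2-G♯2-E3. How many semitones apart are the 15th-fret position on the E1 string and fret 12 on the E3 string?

E1 at fret 15 → G2 (MIDI 43); E3 at fret 12 → E4 (MIDI 64).
43 − 64 = -21, so the two pitches are 21 semitones apart, with E4 the higher.

21 semitones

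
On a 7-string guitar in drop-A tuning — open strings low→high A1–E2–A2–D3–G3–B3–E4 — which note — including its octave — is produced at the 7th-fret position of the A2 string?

A2 is MIDI 45. Adding 7 gives 52, which is E3.

E3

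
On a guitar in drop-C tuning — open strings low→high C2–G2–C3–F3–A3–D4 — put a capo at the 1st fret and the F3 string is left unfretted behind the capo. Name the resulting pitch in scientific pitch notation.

F#3

The capo raises the open F3 by 1 semitone to F#3; fretting 0 more gives F3 + 1 + 0 = F3 + 1 semitone = F#3.
(Also written Gb.)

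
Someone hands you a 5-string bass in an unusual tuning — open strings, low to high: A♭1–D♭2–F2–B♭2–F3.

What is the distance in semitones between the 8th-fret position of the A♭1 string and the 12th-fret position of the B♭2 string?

18 semitones

A♭1 at fret 8 → E2 (MIDI 40); B♭2 at fret 12 → B♭3 (MIDI 58).
40 − 58 = -18, so the two pitches are 18 semitones apart, with B♭3 the higher.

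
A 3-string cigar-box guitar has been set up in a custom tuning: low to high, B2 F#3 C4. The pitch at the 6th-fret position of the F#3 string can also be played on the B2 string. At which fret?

Fret 6 on F#3 is MIDI 54 + 6 = 60 (C4). On the B2 string (open MIDI 47), that pitch is 60 − 47 = fret 13.

13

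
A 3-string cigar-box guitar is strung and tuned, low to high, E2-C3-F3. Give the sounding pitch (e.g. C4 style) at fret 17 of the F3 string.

A#4

F3 is MIDI 53. Adding 17 gives 70, which is A#4.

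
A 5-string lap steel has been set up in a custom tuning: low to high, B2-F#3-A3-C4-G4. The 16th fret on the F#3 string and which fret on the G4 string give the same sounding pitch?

Fret 16 on F#3 is MIDI 54 + 16 = 70 (A#4). On the G4 string (open MIDI 67), that pitch is 70 − 67 = fret 3.

3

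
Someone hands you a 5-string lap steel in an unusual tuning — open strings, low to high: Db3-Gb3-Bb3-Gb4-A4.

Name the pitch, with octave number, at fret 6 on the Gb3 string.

Each fret is one semitone, so Gb3 + 6 = C4.

C4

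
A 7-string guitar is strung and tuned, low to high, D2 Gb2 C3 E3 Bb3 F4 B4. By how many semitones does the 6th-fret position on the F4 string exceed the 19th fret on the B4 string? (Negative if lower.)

F4 at fret 6 → B4 (MIDI 71); B4 at fret 19 → Gb6 (MIDI 90).
71 − 90 = -19, so the two pitches are 19 semitones apart.

-19 semitones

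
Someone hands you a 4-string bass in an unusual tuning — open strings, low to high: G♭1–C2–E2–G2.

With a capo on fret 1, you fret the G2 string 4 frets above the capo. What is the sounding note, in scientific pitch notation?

C3

The capo raises the open G2 by 1 semitone to A♭2; fretting 4 more gives G2 + 1 + 4 = G2 + 5 semitones = C3.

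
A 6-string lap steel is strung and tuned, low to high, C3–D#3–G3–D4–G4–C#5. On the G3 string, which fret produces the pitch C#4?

C#4 is 6 semitones above the open G3 (G–G#–A–A#–B–C–C#), so it sits at fret 6.

6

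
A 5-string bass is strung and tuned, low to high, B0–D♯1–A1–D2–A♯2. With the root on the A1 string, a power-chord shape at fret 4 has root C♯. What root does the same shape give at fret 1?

A♯

Moving from fret 4 to fret 1 shifts the root by -3 semitones.
C♯ down 3 semitones is A♯.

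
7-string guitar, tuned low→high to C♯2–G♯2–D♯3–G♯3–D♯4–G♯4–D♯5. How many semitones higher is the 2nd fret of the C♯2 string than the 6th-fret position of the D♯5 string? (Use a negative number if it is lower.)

C♯2 at fret 2 → D♯2 (MIDI 39); D♯5 at fret 6 → A5 (MIDI 81).
39 − 81 = -42, so the two pitches are 42 semitones apart.

-42 semitones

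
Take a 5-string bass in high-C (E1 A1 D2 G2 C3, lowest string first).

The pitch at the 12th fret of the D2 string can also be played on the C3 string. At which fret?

2

Fret 12 on D2 is MIDI 38 + 12 = 50 (D3). On the C3 string (open MIDI 48), that pitch is 50 − 48 = fret 2.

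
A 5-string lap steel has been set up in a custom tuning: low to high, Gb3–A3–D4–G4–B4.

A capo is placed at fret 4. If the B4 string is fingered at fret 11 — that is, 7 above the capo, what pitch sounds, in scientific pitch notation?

Bb5

The capo raises the open B4 by 4 semitones to Eb5; fretting 7 more gives B4 + 4 + 7 = B4 + 11 semitones = Bb5.
(Also written A#.)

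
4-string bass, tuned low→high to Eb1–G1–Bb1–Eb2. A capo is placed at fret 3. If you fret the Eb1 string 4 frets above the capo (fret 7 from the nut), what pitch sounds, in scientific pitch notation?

Bb1

The capo raises the open Eb1 by 3 semitones to Gb1; fretting 4 more gives Eb1 + 3 + 4 = Eb1 + 7 semitones = Bb1.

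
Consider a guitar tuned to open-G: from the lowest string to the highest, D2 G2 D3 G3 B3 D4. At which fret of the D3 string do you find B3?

9

B3 is 9 semitones above the open D3 (D–D#–E–F–F#–G–G#–A–A#–B), so it sits at fret 9.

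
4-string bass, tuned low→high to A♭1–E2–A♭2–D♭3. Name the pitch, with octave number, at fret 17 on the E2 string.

A3

E2 is MIDI 40. Adding 17 gives 57, which is A3.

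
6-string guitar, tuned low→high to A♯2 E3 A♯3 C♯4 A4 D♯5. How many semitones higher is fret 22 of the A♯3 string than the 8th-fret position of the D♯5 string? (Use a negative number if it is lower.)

-3 semitones

A♯3 at fret 22 → G♯5 (MIDI 80); D♯5 at fret 8 → B5 (MIDI 83).
80 − 83 = -3, so the two pitches are 3 semitones apart.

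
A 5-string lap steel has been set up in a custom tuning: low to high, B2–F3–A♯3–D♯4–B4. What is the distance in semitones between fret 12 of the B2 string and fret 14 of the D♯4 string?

18 semitones

B2 at fret 12 → B3 (MIDI 59); D♯4 at fret 14 → F5 (MIDI 77).
59 − 77 = -18, so the two pitches are 18 semitones apart, with F5 the higher.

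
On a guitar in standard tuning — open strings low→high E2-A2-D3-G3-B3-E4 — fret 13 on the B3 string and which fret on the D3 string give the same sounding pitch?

B3 at fret 13 is B3 + 13 semitones = C5.
The open D3 string is 9 semitones below the open B3, so the same pitch on the D3 string lies at fret 13 + 9 = 22.

22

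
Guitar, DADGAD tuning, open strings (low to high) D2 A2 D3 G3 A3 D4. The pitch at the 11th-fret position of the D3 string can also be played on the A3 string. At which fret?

4

Fret 11 on D3 is MIDI 50 + 11 = 61 (C♯4). On the A3 string (open MIDI 57), that pitch is 61 − 57 = fret 4.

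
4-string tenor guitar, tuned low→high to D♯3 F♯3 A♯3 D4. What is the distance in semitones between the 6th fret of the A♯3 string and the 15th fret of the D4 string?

13 semitones

A♯3 at fret 6 → E4 (MIDI 64); D4 at fret 15 → F5 (MIDI 77).
64 − 77 = -13, so the two pitches are 13 semitones apart, with F5 the higher.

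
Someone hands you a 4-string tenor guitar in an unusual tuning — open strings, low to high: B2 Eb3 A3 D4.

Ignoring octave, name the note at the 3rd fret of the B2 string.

The open B2 string plus 3 semitones: B–C–Db–D.

D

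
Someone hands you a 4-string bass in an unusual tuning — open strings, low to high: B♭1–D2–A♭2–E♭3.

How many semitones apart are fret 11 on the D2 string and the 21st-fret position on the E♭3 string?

D2 at fret 11 → D♭3 (MIDI 49); E♭3 at fret 21 → C5 (MIDI 72).
49 − 72 = -23, so the two pitches are 23 semitones apart, with C5 the higher.

23 semitones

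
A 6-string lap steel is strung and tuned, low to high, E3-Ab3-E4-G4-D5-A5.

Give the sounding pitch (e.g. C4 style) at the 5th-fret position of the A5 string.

D6

The open A5 string plus 5 semitones: A–Bb–B–C–Db–D.
The walk passes from B into C once, so the octave number goes from 5 to 6.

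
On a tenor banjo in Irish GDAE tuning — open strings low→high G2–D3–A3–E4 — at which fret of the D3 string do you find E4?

14

E4 is 14 semitones above the open D3 (D–D#–E–F–…–D–D#–E), so it sits at fret 14.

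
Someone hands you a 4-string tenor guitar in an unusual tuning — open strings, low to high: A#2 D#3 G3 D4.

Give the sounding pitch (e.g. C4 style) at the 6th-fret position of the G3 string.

The open G3 string plus 6 semitones: G–G#–A–A#–B–C–C#.
The walk passes from B into C once, so the octave number goes from 3 to 4.
(Equivalently spelled Db4.)

C#4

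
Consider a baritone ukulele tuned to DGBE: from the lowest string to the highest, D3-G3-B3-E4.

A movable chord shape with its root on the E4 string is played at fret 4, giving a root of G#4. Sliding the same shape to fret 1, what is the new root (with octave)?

Moving from fret 4 to fret 1 shifts the root by -3 semitones.
G#4 down 3 semitones is F4.

F4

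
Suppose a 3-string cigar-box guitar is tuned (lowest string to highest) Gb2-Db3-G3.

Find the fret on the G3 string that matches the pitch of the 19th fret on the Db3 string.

Db3 at fret 19 is Db3 + 19 semitones = Ab4.
The open G3 string is 6 semitones above the open Db3, so the same pitch on the G3 string lies at fret 19 − 6 = 13.

13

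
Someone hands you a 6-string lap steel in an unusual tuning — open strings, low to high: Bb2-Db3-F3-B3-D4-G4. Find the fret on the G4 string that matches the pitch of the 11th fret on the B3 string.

3

Fret 11 on B3 is MIDI 59 + 11 = 70 (Bb4). On the G4 string (open MIDI 67), that pitch is 70 − 67 = fret 3.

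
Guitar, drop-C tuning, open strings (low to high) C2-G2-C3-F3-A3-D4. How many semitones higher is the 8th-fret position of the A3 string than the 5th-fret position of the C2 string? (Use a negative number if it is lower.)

A3 at fret 8 → F4 (MIDI 65); C2 at fret 5 → F2 (MIDI 41).
65 − 41 = 24, so the two pitches are 24 semitones apart.

24 semitones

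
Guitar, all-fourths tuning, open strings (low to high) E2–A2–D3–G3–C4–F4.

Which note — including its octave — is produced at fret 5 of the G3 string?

Each fret is one semitone, so G3 + 5 = C4.

C4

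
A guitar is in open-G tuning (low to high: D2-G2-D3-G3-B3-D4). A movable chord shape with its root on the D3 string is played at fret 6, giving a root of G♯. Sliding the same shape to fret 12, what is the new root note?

D

Moving from fret 6 to fret 12 shifts the root by 6 semitones.
G♯ up 6 semitones is D.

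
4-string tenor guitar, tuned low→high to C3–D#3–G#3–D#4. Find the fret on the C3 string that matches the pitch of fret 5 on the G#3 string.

13

Fret 5 on G#3 is MIDI 56 + 5 = 61 (C#4). On the C3 string (open MIDI 48), that pitch is 61 − 48 = fret 13.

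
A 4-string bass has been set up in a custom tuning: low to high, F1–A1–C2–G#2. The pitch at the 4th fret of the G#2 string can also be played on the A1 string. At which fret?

G#2 at fret 4 is G#2 + 4 semitones = C3.
The open A1 string is 11 semitones below the open G#2, so the same pitch on the A1 string lies at fret 4 + 11 = 15.

15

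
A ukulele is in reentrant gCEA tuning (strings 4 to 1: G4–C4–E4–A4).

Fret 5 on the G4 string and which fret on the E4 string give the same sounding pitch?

8

G4 at fret 5 is G4 + 5 semitones = C5.
The open E4 string is 3 semitones below the open G4, so the same pitch on the E4 string lies at fret 5 + 3 = 8.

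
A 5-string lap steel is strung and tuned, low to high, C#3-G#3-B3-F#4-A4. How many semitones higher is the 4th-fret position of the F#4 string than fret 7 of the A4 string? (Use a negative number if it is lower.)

-6 semitones

F#4 at fret 4 → A#4 (MIDI 70); A4 at fret 7 → E5 (MIDI 76).
70 − 76 = -6, so the two pitches are 6 semitones apart.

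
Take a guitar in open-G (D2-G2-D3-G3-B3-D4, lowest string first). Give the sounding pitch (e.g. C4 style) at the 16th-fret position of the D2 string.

Each fret is one semitone, so D2 + 16 = F#3.

F#3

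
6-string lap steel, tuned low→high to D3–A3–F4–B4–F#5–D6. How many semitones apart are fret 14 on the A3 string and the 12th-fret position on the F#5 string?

A3 at fret 14 → B4 (MIDI 71); F#5 at fret 12 → F#6 (MIDI 90).
71 − 90 = -19, so the two pitches are 19 semitones apart, with F#6 the higher.

19 semitones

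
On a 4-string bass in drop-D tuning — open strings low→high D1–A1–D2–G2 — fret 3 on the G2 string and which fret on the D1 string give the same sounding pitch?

G2 at fret 3 is G2 + 3 semitones = A♯2.
The open D1 string is 17 semitones below the open G2, so the same pitch on the D1 string lies at fret 3 + 17 = 20.

20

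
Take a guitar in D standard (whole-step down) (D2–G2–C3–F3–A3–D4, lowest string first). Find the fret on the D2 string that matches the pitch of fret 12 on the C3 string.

Fret 12 on C3 is MIDI 48 + 12 = 60 (C4). On the D2 string (open MIDI 38), that pitch is 60 − 38 = fret 22.

22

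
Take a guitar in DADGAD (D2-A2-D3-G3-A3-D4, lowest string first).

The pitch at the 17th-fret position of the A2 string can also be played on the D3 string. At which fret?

A2 at fret 17 is A2 + 17 semitones = D4.
The open D3 string is 5 semitones above the open A2, so the same pitch on the D3 string lies at fret 17 − 5 = 12.

12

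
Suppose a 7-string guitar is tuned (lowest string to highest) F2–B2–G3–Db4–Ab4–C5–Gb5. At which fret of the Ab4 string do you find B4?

B4 is 3 semitones above the open Ab4 (Ab–A–Bb–B), so it sits at fret 3.

3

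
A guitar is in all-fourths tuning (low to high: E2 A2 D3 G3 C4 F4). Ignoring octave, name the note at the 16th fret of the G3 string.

B

Each fret is one semitone, so G3 + 16 = B.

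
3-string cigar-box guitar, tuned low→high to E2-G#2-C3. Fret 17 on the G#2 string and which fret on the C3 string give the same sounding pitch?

13

Fret 17 on G#2 is MIDI 44 + 17 = 61 (C#4). On the C3 string (open MIDI 48), that pitch is 61 − 48 = fret 13.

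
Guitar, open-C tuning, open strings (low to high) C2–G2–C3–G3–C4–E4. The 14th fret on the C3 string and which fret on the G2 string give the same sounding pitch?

19

C3 at fret 14 is C3 + 14 semitones = D4.
The open G2 string is 5 semitones below the open C3, so the same pitch on the G2 string lies at fret 14 + 5 = 19.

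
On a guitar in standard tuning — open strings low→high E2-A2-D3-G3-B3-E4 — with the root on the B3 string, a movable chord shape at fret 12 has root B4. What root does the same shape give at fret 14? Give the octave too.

C#5

Moving from fret 12 to fret 14 shifts the root by 2 semitones.
B4 up 2 semitones is C#5.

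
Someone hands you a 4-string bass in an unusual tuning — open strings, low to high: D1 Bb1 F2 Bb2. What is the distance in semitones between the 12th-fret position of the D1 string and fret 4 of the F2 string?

D1 at fret 12 → D2 (MIDI 38); F2 at fret 4 → A2 (MIDI 45).
38 − 45 = -7, so the two pitches are 7 semitones apart, with A2 the higher.

7 semitones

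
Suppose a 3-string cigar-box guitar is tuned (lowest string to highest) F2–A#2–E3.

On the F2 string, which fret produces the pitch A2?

4

A2 is 4 semitones above the open F2 (F–F#–G–G#–A), so it sits at fret 4.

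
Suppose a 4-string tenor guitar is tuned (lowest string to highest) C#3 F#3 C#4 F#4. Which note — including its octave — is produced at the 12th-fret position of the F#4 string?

F#4 is MIDI 66. Adding 12 gives 78, which is F#5.
(Equivalently spelled Gb5.)

F#5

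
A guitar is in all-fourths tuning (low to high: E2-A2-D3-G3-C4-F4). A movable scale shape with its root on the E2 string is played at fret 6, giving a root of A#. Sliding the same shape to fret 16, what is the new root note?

G#

Moving from fret 6 to fret 16 shifts the root by 10 semitones.
A# up 10 semitones is G#.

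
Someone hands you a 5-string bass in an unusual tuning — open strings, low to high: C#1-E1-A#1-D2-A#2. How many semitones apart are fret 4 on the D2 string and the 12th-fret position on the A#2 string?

D2 at fret 4 → F#2 (MIDI 42); A#2 at fret 12 → A#3 (MIDI 58).
42 − 58 = -16, so the two pitches are 16 semitones apart, with A#3 the higher.

16 semitones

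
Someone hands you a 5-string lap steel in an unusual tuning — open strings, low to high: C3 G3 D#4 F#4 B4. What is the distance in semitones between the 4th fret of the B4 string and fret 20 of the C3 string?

7 semitones

B4 at fret 4 → D#5 (MIDI 75); C3 at fret 20 → G#4 (MIDI 68).
75 − 68 = 7, so the two pitches are 7 semitones apart, with D#5 the higher.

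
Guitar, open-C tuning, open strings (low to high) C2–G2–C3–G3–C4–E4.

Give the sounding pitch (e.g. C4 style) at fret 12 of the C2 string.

Each fret is one semitone, so C2 + 12 = C3.

C3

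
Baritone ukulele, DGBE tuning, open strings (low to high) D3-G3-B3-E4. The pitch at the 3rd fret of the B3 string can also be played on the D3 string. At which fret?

B3 at fret 3 is B3 + 3 semitones = D4.
The open D3 string is 9 semitones below the open B3, so the same pitch on the D3 string lies at fret 3 + 9 = 12.

12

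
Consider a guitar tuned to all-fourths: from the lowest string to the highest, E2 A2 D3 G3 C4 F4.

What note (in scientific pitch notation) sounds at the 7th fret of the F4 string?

C5

Each fret is one semitone, so F4 + 7 = C5.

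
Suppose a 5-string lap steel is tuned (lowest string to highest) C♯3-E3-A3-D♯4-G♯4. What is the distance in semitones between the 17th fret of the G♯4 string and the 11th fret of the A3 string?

G♯4 at fret 17 → C♯6 (MIDI 85); A3 at fret 11 → G♯4 (MIDI 68).
85 − 68 = 17, so the two pitches are 17 semitones apart, with C♯6 the higher.

17 semitones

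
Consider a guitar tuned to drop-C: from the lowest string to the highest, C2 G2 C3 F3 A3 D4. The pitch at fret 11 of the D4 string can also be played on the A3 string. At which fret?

16

D4 at fret 11 is D4 + 11 semitones = C#5.
The open A3 string is 5 semitones below the open D4, so the same pitch on the A3 string lies at fret 11 + 5 = 16.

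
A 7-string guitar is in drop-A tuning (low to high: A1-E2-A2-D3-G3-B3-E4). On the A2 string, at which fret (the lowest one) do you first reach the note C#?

4

From A2, count semitones up the chromatic scale until reaching C#: A–A#–B–C–C# — 4 steps.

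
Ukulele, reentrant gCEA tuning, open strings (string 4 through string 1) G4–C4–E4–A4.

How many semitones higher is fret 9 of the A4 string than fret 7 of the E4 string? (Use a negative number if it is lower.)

7 semitones

A4 at fret 9 → F#5 (MIDI 78); E4 at fret 7 → B4 (MIDI 71).
78 − 71 = 7, so the two pitches are 7 semitones apart.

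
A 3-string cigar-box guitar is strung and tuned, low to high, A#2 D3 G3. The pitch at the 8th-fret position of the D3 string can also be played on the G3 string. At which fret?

D3 at fret 8 is D3 + 8 semitones = A#3.
The open G3 string is 5 semitones above the open D3, so the same pitch on the G3 string lies at fret 8 − 5 = 3.

3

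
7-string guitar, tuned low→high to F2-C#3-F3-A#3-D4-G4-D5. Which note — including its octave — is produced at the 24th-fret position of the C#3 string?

C#5

Each fret is one semitone, so C#3 + 24 = C#5.
(Equivalently spelled Db5.)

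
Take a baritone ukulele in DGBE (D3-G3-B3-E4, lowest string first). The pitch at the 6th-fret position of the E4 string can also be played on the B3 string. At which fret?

E4 at fret 6 is E4 + 6 semitones = A#4.
The open B3 string is 5 semitones below the open E4, so the same pitch on the B3 string lies at fret 6 + 5 = 11.

11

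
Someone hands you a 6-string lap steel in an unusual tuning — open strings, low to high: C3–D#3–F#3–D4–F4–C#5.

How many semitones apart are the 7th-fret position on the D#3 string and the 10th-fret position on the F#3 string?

6 semitones

D#3 at fret 7 → A#3 (MIDI 58); F#3 at fret 10 → E4 (MIDI 64).
58 − 64 = -6, so the two pitches are 6 semitones apart, with E4 the higher.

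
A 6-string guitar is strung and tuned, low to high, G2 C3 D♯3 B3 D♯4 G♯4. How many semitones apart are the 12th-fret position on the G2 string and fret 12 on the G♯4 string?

G2 at fret 12 → G3 (MIDI 55); G♯4 at fret 12 → G♯5 (MIDI 80).
55 − 80 = -25, so the two pitches are 25 semitones apart, with G♯5 the higher.

25 semitones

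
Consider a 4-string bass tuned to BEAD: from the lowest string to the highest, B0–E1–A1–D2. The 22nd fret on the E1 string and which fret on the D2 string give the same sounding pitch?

12

Fret 22 on E1 is MIDI 28 + 22 = 50 (D3). On the D2 string (open MIDI 38), that pitch is 50 − 38 = fret 12.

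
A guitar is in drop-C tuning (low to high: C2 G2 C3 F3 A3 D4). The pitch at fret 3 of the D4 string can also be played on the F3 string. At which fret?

Fret 3 on D4 is MIDI 62 + 3 = 65 (F4). On the F3 string (open MIDI 53), that pitch is 65 − 53 = fret 12.

12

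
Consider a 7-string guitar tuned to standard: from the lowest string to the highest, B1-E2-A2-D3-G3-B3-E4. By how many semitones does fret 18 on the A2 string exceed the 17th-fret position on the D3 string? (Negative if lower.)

-4 semitones

A2 at fret 18 → D#4 (MIDI 63); D3 at fret 17 → G4 (MIDI 67).
63 − 67 = -4, so the two pitches are 4 semitones apart.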